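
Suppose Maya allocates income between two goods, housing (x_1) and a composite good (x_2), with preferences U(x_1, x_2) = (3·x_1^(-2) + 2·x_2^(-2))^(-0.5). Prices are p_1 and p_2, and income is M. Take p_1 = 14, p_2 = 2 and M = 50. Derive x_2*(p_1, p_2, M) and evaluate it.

MRS = MU_x_1/MU_x_2 = (3/2)·(x_2/x_1)^(3). Set equal to p_1/p_2.
Solve for the ratio: x_2/x_1 = [(2/3)·p_1/p_2]^(1/3).
With the ratio pinned down, the budget gives x_1* = M/(p_1 + p_2·(x_2/x_1)) and x_2* = (x_2/x_1)·x_1*.
Numerically x_2/x_1 = 1.671099, so x_1* = 50/(14 + 2·1.671099) = 2.8831 and x_2* = 1.671099·2.8831 = 4.818.

x_2* = 4.818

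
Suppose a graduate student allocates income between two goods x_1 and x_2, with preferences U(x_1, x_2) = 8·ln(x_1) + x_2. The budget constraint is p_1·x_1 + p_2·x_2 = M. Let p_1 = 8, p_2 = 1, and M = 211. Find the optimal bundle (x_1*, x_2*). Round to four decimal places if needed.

x_1* = 1, x_2* = 203

Set MRS = p_1/p_2: (8/x_1)/1 = p_1/p_2.
So x_1*(p_1,p_2) = 8·p_2/p_1, independent of income; and x_2* = (M − 8·p_2)/p_2.
At the given prices: x_1* = 8·1/8 = 1, and x_2* = 203.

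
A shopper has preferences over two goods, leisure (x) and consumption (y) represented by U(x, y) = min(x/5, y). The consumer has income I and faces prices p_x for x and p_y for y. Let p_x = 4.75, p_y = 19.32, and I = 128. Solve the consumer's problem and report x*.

Leontief preferences: the optimum is at the kink where x/5 = y/1, i.e. y = (1/5)·x.
Budget: p_x·x + p_y·(1/5)·x = I, so (5·p_x + p_y)·x = 5·I.
Demand: x*(p_x,p_y,I) = 5·I/(5·p_x + p_y), y* = I/(5·p_x + p_y).
Here 5·4.75 + 19.32 = 43.07, giving x* = 14.8595.

x* = 14.8595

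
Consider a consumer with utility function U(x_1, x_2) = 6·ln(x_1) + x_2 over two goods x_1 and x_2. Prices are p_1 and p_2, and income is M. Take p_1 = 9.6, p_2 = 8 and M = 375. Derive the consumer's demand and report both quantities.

Set MRS = p_1/p_2: (6/x_1)/1 = p_1/p_2.
So x_1*(p_1,p_2) = 6·p_2/p_1, independent of income; and x_2* = (M − 6·p_2)/p_2.
At the given prices: x_1* = 6·8/9.6 = 5, and x_2* = 40.875.

x_1* = 5, x_2* = 40.875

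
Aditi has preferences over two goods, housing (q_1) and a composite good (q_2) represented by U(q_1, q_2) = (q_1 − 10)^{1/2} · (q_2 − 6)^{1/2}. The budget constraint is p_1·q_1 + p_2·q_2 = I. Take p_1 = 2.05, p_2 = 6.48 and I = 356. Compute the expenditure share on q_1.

Let q_1' = q_1−10, q_2' = q_2−6. MRS = q_2'/q_1' = p_1/p_2.
After buying the subsistence bundle (10, 6), a share 0.5 of the remaining income goes to q_1: q_1* = 10 + 0.5·(I − 10p_1 − 6p_2)/p_1.
Discretionary income = 356 − 10·2.05 − 6·6.48 = 296.62; q_1* = 10 + 0.5·296.62/2.05 = 82.3463; q_2* = 6 + 0.5·296.62/6.48 = 28.8873.
Expenditure on q_1: 2.05·82.3463 = 168.81; share = 0.4742.

share on q_1 = 0.4742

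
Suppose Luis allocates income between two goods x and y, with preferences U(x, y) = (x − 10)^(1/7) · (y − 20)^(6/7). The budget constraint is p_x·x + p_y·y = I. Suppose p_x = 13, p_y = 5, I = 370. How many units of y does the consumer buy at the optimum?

After buying the subsistence bundle (10, 20), a share 1/7 of the remaining income goes to x: x* = 10 + 1/7·(I − 10p_x − 20p_y)/p_x.
Discretionary income = 370 − 10·13 − 20·5 = 140; y* = 20 + 6/7·140/5 = 44.

y* = 44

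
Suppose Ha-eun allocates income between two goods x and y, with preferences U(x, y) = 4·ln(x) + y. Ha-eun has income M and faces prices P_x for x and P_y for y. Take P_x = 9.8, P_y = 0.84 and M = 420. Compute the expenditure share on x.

Set MRS = P_x/P_y: (4/x)/1 = P_x/P_y.
So x*(P_x,P_y) = 4·P_y/P_x, independent of income; and y* = (M − 4·P_y)/P_y.
At the given prices: x* = 4·0.84/9.8 = 0.3429, and y* = 496.
Expenditure on x: 9.8·0.3429 = 3.36; share = 0.008.

share on x = 0.008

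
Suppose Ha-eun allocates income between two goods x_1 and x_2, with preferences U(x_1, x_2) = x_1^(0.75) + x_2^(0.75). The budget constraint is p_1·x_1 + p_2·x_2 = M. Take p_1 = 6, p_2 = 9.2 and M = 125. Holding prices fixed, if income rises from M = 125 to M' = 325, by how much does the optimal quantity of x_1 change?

MRS = MU_x_1/MU_x_2 = (x_2/x_1)^(0.25). Set equal to p_1/p_2.
Solve for the ratio: x_2/x_1 = [p_1/p_2]^(4).
Substitute x_2 = (x_2/x_1)·x_1 into the budget: x_1* = M/(p_1 + p_2·(x_2/x_1)).
Numerically x_2/x_1 = 0.180906, so x_1* = 125/(6 + 9.2·0.180906) = 16.3093.
At M' = 325: x_1* = 42.4042. Change: 42.4042 − 16.3093 = 26.0949.

Δx_1* = 26.0949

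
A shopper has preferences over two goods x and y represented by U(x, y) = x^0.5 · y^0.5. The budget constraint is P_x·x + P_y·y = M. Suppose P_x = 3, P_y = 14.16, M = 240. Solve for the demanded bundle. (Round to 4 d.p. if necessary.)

x* = 40, y* = 8.4746

The MRS is y/x. Set MRS = P_x/P_y.
So 0.5·P_y·y = 0.5·P_x·x; combined with the budget, a share 0.5 of income goes to x.
Demand: x*(P_x,P_y,M) = 0.5·M/P_x and y* = 0.5·M/P_y.
At P_x=3, P_y=14.16, M=240: x* = 0.5·240/3 = 40, y* = 8.4746.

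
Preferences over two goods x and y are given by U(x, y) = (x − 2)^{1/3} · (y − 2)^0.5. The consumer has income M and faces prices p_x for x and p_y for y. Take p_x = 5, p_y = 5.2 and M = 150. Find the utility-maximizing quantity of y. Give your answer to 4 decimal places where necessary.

Discretionary income = 150 − 2·5 − 2·5.2 = 129.6; y* = 2 + 0.6·129.6/5.2 = 16.9538.

y* = 16.9538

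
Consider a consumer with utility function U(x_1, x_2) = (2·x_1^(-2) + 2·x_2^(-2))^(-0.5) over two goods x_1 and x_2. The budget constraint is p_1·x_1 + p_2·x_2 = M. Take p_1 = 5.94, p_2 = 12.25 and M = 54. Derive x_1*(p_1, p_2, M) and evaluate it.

x_1* = 3.4696

With the ratio pinned down, the budget gives x_1* = M/(p_1 + p_2·(x_2/x_1)) and x_2* = (x_2/x_1)·x_1*.
Numerically x_2/x_1 = 0.785628, so x_1* = 54/(5.94 + 12.25·0.785628) = 3.4696.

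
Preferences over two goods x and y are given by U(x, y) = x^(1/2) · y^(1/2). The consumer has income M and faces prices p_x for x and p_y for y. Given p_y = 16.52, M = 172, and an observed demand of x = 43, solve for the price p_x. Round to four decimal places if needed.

The MRS is y/x. Set MRS = p_x/p_y.
Rearranging, p_y·y = p_x·x. Substituting into the budget gives p_x·x·(1 + 1) = M.
Demand: x*(p_x,p_y,M) = 0.5·M/p_x and y* = 0.5·M/p_y.
Set x* = 43 in the demand function and solve for p_x: p_x = 2.

p_x = 2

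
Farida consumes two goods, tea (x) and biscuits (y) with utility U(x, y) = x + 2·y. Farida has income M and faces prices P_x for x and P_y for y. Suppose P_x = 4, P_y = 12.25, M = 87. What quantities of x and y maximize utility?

x* = 21.75, y* = 0

Linear utility — the consumer picks whichever good has higher MU/price: 1/4 = 0.25 vs 2/12.25 = 0.1633.
x gives more utility per dollar, so spend all income on x: x* = M/P_x, y* = 0.
Numerically: x* = 21.75, y* = 0.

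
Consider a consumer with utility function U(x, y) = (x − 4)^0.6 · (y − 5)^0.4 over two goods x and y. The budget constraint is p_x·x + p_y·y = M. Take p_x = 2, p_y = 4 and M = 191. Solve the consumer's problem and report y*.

y* = 21.3

MRS = (3/2)·(y−5)/(x−4). Tangency with p_x/p_y gives y−5 = (2/3)·(p_x/p_y)·(x−4).
After buying the subsistence bundle (4, 5), a share 0.6 of the remaining income goes to x: x* = 4 + 0.6·(M − 4p_x − 5p_y)/p_x.
Discretionary income = 191 − 4·2 − 5·4 = 163; y* = 5 + 0.4·163/4 = 21.3.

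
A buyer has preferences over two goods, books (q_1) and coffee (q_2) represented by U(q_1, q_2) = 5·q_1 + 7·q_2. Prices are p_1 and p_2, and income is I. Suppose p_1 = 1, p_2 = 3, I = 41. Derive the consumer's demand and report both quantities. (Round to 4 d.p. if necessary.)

q_1 gives more utility per dollar, so spend all income on q_1: q_1* = I/p_1, q_2* = 0.
Numerically: q_1* = 41, q_2* = 0.

q_1* = 41, q_2* = 0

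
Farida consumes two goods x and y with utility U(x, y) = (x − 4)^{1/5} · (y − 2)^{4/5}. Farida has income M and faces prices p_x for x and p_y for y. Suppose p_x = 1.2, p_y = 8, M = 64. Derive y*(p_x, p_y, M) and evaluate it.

y* = 6.32

MRS = (1/4)·(y−2)/(x−4). Tangency with p_x/p_y gives y−2 = 4·(p_x/p_y)·(x−4).
After buying the subsistence bundle (4, 2), a share 0.2 of the remaining income goes to x: x* = 4 + 0.2·(M − 4p_x − 2p_y)/p_x.
Discretionary income = 64 − 4·1.2 − 2·8 = 43.2; y* = 2 + 0.8·43.2/8 = 6.32.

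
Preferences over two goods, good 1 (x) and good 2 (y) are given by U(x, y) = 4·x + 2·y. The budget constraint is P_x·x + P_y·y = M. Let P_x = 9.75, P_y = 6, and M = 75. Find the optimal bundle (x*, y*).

x* = 7.6923, y* = 0

Perfect substitutes: compare marginal utility per dollar. 4/P_x vs 2/P_y → 0.4103 vs 0.3333.
x gives more utility per dollar, so spend all income on x: x* = M/P_x, y* = 0.
Numerically: x* = 7.6923, y* = 0.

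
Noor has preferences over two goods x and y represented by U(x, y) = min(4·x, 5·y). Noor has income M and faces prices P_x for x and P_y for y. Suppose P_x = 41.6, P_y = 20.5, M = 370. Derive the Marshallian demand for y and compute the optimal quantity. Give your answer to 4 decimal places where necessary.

Demand: x*(P_x,P_y,M) = 5·M/(5·P_x + 4·P_y), y* = 4·M/(5·P_x + 4·P_y).
Here 5·41.6 + 4·20.5 = 290, giving y* = 5.1034.

y* = 5.1034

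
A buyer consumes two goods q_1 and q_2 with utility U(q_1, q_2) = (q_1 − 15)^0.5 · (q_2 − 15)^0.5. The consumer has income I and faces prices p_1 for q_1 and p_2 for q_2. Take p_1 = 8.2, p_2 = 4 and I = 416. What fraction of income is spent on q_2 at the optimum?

share on q_2 = 0.4243

MRS = (q_2−15)/(q_1−15). Tangency with p_1/p_2 gives q_2−15 = (p_1/p_2)·(q_1−15).
After buying the subsistence bundle (15, 15), a share 0.5 of the remaining income goes to q_1: q_1* = 15 + 0.5·(I − 15p_1 − 15p_2)/p_1.
Discretionary income = 416 − 15·8.2 − 15·4 = 233; q_1* = 15 + 0.5·233/8.2 = 29.2073; q_2* = 15 + 0.5·233/4 = 44.125.
Expenditure on q_2: 4·44.125 = 176.5; share = 0.4243.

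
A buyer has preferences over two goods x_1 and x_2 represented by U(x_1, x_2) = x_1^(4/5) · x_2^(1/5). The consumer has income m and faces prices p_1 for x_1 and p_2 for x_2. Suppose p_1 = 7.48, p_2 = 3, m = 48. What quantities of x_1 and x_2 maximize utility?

The MRS is 4·x_2/x_1. Set MRS = p_1/p_2.
Rearranging, p_2·x_2 = (1/4)·p_1·x_1. Substituting into the budget gives p_1·x_1·(1 + (1/4)) = m.
Demand: x_1*(p_1,p_2,m) = 0.8·m/p_1 and x_2* = 0.2·m/p_2.
At p_1=7.48, p_2=3, m=48: x_1* = 0.8·48/7.48 = 5.1337, x_2* = 3.2.

x_1* = 5.1337, x_2* = 3.2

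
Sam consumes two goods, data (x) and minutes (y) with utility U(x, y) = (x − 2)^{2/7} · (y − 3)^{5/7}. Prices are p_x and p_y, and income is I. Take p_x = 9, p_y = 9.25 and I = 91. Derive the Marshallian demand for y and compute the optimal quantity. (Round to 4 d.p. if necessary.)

y* = 6.4942

After buying the subsistence bundle (2, 3), a share 2/7 of the remaining income goes to x: x* = 2 + 2/7·(I − 2p_x − 3p_y)/p_x.
Discretionary income = 91 − 2·9 − 3·9.25 = 45.25; y* = 3 + 5/7·45.25/9.25 = 6.4942.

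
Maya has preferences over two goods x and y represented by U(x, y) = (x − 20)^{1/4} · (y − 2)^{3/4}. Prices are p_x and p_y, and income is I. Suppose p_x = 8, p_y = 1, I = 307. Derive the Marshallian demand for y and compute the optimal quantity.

MRS = (1/3)·(y−2)/(x−20). Tangency with p_x/p_y gives y−2 = 3·(p_x/p_y)·(x−20).
After buying the subsistence bundle (20, 2), a share 0.25 of the remaining income goes to x: x* = 20 + 0.25·(I − 20p_x − 2p_y)/p_x.
Discretionary income = 307 − 20·8 − 2·1 = 145; y* = 2 + 0.75·145/1 = 110.75.

y* = 110.75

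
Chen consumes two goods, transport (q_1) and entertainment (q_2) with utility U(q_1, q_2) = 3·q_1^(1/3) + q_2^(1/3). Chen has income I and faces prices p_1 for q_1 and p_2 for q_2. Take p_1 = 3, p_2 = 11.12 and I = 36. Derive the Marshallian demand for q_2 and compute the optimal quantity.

MU_q_1 ∝ 3·q_1^(-2/3), MU_q_2 ∝ q_2^(-2/3), so MRS = 3·(q_2/q_1)^(2/3) = p_1/p_2.
Hence q_2/q_1 = ((1/3)·p_1/p_2)^(1/(2/3)), i.e. raised to the 1.5 power.
With the ratio pinned down, the budget gives q_1* = I/(p_1 + p_2·(q_2/q_1)) and q_2* = (q_2/q_1)·q_1*.
Numerically q_2/q_1 = 0.026968, so q_1* = 36/(3 + 11.12·0.026968) = 10.9095 and q_2* = 0.026968·10.9095 = 0.2942.

q_2* = 0.2942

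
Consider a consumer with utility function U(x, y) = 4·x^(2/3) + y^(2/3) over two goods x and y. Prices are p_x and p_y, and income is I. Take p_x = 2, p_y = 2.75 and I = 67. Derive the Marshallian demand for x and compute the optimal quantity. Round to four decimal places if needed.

MU_x ∝ 4·x^(-1/3), MU_y ∝ y^(-1/3), so MRS = 4·(y/x)^(1/3) = p_x/p_y.
Hence y/x = ((1/4)·p_x/p_y)^(1/(1/3)), i.e. raised to the 3 power.
With the ratio pinned down, the budget gives x* = I/(p_x + p_y·(y/x)) and y* = (y/x)·x*.
Numerically y/x = 0.006011, so x* = 67/(2 + 2.75·0.006011) = 33.2254.

x* = 33.2254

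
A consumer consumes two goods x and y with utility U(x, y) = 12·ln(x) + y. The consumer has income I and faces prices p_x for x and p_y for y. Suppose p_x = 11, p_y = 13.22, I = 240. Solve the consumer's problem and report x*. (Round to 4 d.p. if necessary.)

Set MRS = p_x/p_y: (12/x)/1 = p_x/p_y.
So x*(p_x,p_y) = 12·p_y/p_x, independent of income; and y* = (I − 12·p_y)/p_y.
At the given prices: x* = 12·13.22/11 = 14.4218.

x* = 14.4218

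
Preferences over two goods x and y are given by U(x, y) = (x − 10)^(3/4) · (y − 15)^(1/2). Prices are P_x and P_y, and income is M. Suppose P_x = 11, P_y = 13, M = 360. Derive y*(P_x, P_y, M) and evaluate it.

Let x' = x−10, y' = y−15. MRS = (3/2)·y'/x' = P_x/P_y.
After buying the subsistence bundle (10, 15), a share 0.6 of the remaining income goes to x: x* = 10 + 0.6·(M − 10P_x − 15P_y)/P_x.
Discretionary income = 360 − 10·11 − 15·13 = 55; y* = 15 + 0.4·55/13 = 16.6923.

y* = 16.6923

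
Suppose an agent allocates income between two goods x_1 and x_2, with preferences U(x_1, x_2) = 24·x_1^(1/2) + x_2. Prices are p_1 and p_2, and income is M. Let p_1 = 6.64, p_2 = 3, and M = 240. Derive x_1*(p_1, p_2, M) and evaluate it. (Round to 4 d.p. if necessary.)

Utility is quasi-linear in x_2; the FOC for x_1 is 12/√x_1 = p_1/p_2.
Solve: √x_1 = 12·p_2/p_1, so x_1*(p_1,p_2) = (12·p_2/p_1)², and x_2* = (M − p_1·x_1*)/p_2.
Plugging in: x_1* = (12·3/6.64)² = 29.3947.

x_1* = 29.3947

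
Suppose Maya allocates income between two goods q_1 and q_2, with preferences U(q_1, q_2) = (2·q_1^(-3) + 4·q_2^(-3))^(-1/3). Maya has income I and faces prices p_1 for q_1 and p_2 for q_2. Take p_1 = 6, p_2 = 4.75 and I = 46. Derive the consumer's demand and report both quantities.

Numerically q_2/q_1 = 1.260729, so q_1* = 46/(6 + 4.75·1.260729) = 3.837 and q_2* = 1.260729·3.837 = 4.8374.

q_1* = 3.837, q_2* = 4.8374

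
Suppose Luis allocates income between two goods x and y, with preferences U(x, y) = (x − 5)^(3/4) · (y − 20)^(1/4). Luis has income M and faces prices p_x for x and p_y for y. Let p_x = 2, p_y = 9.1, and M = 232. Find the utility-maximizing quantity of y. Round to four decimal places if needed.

This is Cobb-Douglas in (x−5, y−20): tangency gives 0.75·p_y·(y−20) = 0.25·p_x·(x−5).
After buying the subsistence bundle (5, 20), a share 0.75 of the remaining income goes to x: x* = 5 + 0.75·(M − 5p_x − 20p_y)/p_x.
Discretionary income = 232 − 5·2 − 20·9.1 = 40; y* = 20 + 0.25·40/9.1 = 21.0989.

y* = 21.0989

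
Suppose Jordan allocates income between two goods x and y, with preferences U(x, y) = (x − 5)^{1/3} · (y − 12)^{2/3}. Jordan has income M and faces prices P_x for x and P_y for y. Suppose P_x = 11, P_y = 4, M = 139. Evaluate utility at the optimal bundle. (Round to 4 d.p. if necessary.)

V = 3.3991

Let x' = x−5, y' = y−12. MRS = (1/2)·y'/x' = P_x/P_y.
Substituting into the budget: x* = 5 + 1/3·(M − 5·P_x − 12·P_y)/P_x, and y* = 12 + 2/3·(…)/P_y.
Discretionary income = 139 − 5·11 − 12·4 = 36; x* = 5 + 1/3·36/11 = 6.0909; y* = 12 + 2/3·36/4 = 18.
Utility at the optimum: U(6.0909, 18) = 3.3991.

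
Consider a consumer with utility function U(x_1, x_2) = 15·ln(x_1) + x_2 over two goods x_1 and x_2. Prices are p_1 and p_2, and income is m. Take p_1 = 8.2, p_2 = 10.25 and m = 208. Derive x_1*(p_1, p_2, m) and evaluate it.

x_1* = 18.75

Set MRS = p_1/p_2: (15/x_1)/1 = p_1/p_2.
So x_1*(p_1,p_2) = 15·p_2/p_1, independent of income; and x_2* = (m − 15·p_2)/p_2.
At the given prices: x_1* = 15·10.25/8.2 = 18.75.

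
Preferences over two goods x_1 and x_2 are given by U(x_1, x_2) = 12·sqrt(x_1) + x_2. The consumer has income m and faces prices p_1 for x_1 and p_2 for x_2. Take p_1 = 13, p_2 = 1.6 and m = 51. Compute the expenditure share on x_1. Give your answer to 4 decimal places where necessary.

share on x_1 = 0.139

MU_x_1 = 6/√x_1, MU_x_2 = 1. Tangency: 6/√x_1 = p_1/p_2.
Solve: √x_1 = 6·p_2/p_1, so x_1*(p_1,p_2) = (6·p_2/p_1)², and x_2* = (m − p_1·x_1*)/p_2.
Plugging in: x_1* = (6·1.6/13)² = 0.5453, x_2* = 27.4442.
Expenditure on x_1: 13·0.5453 = 7.0892; share = 0.139.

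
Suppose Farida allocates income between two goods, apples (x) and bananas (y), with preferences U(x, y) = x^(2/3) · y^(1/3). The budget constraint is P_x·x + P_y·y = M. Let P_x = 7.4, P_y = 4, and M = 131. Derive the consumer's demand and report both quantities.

The MRS is 2·y/x. Set MRS = P_x/P_y.
So 2/3·P_y·y = 1/3·P_x·x; combined with the budget, a share 2/3 of income goes to x.
Demand: x*(P_x,P_y,M) = 2/3·M/P_x and y* = 1/3·M/P_y.
At P_x=7.4, P_y=4, M=131: x* = 2/3·131/7.4 = 11.8018, y* = 10.9167.

x* = 11.8018, y* = 10.9167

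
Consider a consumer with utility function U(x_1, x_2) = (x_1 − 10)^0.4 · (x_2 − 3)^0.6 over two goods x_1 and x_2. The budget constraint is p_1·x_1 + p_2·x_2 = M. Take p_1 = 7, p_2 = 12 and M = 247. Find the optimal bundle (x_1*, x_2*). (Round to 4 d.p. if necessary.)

Let x_1' = x_1−10, x_2' = x_2−3. MRS = (2/3)·x_2'/x_1' = p_1/p_2.
After buying the subsistence bundle (10, 3), a share 0.4 of the remaining income goes to x_1: x_1* = 10 + 0.4·(M − 10p_1 − 3p_2)/p_1.
Discretionary income = 247 − 10·7 − 3·12 = 141; x_1* = 10 + 0.4·141/7 = 18.0571; x_2* = 3 + 0.6·141/12 = 10.05.

x_1* = 18.0571, x_2* = 10.05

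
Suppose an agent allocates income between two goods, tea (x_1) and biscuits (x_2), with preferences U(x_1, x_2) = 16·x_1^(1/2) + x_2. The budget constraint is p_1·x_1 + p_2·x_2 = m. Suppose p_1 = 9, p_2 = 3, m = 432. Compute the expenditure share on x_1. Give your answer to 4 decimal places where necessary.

MU_x_1 = 8/√x_1, MU_x_2 = 1. Tangency: 8/√x_1 = p_1/p_2.
Thus x_1* = (8·p_2/p_1)² — independent of m — with the rest of income spent on x_2.
Plugging in: x_1* = (8·3/9)² = 7.1111, x_2* = 122.6667.
Expenditure on x_1: 9·7.1111 = 64; share = 0.1481.

share on x_1 = 0.1481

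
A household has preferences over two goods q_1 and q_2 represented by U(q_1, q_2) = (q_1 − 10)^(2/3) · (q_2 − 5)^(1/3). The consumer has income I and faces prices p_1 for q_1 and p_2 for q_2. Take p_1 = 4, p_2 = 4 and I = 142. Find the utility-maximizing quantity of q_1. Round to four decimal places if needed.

q_1* = 23.6667

Discretionary income = 142 − 10·4 − 5·4 = 82; q_1* = 10 + 2/3·82/4 = 23.6667.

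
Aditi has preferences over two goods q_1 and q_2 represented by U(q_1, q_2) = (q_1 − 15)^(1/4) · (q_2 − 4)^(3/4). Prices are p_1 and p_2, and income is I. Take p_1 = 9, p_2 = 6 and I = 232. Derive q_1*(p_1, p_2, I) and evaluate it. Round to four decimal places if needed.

This is Cobb-Douglas in (q_1−15, q_2−4): tangency gives 0.25·p_2·(q_2−4) = 0.75·p_1·(q_1−15).
After buying the subsistence bundle (15, 4), a share 0.25 of the remaining income goes to q_1: q_1* = 15 + 0.25·(I − 15p_1 − 4p_2)/p_1.
Discretionary income = 232 − 15·9 − 4·6 = 73; q_1* = 15 + 0.25·73/9 = 17.0278.

q_1* = 17.0278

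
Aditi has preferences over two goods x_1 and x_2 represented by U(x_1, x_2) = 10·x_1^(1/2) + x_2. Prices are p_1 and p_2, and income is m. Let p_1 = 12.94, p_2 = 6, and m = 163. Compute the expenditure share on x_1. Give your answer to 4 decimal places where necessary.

share on x_1 = 0.4267

Utility is quasi-linear in x_2; the FOC for x_1 is 5/√x_1 = p_1/p_2.
Solve: √x_1 = 5·p_2/p_1, so x_1*(p_1,p_2) = (5·p_2/p_1)², and x_2* = (m − p_1·x_1*)/p_2.
Plugging in: x_1* = (5·6/12.94)² = 5.3749, x_2* = 15.5747.
Expenditure on x_1: 12.94·5.3749 = 69.5518; share = 0.4267.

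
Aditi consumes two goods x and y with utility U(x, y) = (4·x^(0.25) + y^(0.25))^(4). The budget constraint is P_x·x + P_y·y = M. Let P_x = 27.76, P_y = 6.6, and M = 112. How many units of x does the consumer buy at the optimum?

x* = 3.2168

Substitute y = (y/x)·x into the budget: x* = M/(P_x + P_y·(y/x)).
Numerically y/x = 1.06927, so x* = 112/(27.76 + 6.6·1.06927) = 3.2168.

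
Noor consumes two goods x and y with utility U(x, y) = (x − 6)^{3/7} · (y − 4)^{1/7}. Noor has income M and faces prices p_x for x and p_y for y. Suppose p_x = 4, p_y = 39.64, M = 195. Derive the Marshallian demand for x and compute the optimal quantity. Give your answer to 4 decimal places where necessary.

This is Cobb-Douglas in (x−6, y−4): tangency gives 3/7·p_y·(y−4) = 1/7·p_x·(x−6).
After buying the subsistence bundle (6, 4), a share 0.75 of the remaining income goes to x: x* = 6 + 0.75·(M − 6p_x − 4p_y)/p_x.
Discretionary income = 195 − 6·4 − 4·39.64 = 12.44; x* = 6 + 0.75·12.44/4 = 8.3325.

x* = 8.3325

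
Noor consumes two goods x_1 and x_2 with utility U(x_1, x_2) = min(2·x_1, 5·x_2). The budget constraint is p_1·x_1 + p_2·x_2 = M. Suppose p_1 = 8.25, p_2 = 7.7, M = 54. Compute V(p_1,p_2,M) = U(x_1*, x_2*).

V = 9.5322

Leontief preferences: the optimum is at the kink where x_1/5 = x_2/2, i.e. x_2 = (2/5)·x_1.
Budget: p_1·x_1 + p_2·(2/5)·x_1 = M, so (5·p_1 + 2·p_2)·x_1 = 5·M.
Demand: x_1*(p_1,p_2,M) = 5·M/(5·p_1 + 2·p_2), x_2* = 2·M/(5·p_1 + 2·p_2).
Here 5·8.25 + 2·7.7 = 56.65, giving x_1* = 4.7661 and x_2* = 1.9064.
Utility at the optimum: U(4.7661, 1.9064) = 9.5322.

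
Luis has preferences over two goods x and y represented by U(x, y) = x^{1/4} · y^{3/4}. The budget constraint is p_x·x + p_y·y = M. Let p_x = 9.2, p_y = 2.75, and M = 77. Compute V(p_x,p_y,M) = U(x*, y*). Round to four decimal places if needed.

Tangency: MRS = (1/3)·y/x = p_x/p_y.
So 0.25·p_y·y = 0.75·p_x·x; combined with the budget, a share 0.25 of income goes to x.
Demand: x*(p_x,p_y,M) = 0.25·M/p_x and y* = 0.75·M/p_y.
At p_x=9.2, p_y=2.75, M=77: x* = 0.25·77/9.2 = 2.0924, y* = 21.
Utility at the optimum: U(2.0924, 21) = 11.7985.

V = 11.7985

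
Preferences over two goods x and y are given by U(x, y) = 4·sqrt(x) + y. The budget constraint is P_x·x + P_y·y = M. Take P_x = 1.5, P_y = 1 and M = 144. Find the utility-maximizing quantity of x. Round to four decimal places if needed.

Utility is quasi-linear in y; the FOC for x is 2/√x = P_x/P_y.
Thus x* = (2·P_y/P_x)² — independent of M — with the rest of income spent on y.
Plugging in: x* = (2·1/1.5)² = 1.7778.

x* = 1.7778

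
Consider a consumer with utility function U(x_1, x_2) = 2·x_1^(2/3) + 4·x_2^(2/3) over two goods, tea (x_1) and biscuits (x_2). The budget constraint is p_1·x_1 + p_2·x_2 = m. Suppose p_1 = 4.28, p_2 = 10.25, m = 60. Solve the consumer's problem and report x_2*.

x_2* = 3.4094

Numerically x_2/x_1 = 0.582438, so x_1* = 60/(4.28 + 10.25·0.582438) = 5.8537 and x_2* = 0.582438·5.8537 = 3.4094.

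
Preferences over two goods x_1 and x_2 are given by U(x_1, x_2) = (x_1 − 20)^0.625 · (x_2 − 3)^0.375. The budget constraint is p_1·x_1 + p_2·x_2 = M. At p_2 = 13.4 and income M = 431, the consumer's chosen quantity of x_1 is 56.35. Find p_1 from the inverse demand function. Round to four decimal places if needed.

MRS = (5/3)·(x_2−3)/(x_1−20). Tangency with p_1/p_2 gives x_2−3 = (3/5)·(p_1/p_2)·(x_1−20).
Substituting into the budget: x_1* = 20 + 0.625·(M − 20·p_1 − 3·p_2)/p_1, and x_2* = 3 + 0.375·(…)/p_2.
Set x_1* = 56.35 in the demand function and solve for p_1: p_1 = 5.

p_1 = 5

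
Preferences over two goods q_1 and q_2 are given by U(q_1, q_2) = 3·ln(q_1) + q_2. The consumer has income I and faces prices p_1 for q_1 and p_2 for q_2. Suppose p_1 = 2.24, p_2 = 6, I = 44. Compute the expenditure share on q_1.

share on q_1 = 0.4091

MU_q_1 = 3/q_1, MU_q_2 = 1. Tangency: 3/q_1 = p_1/p_2.
So q_1*(p_1,p_2) = 3·p_2/p_1, independent of income; and q_2* = (I − 3·p_2)/p_2.
At the given prices: q_1* = 3·6/2.24 = 8.0357, and q_2* = 4.3333.
Expenditure on q_1: 2.24·8.0357 = 18; share = 0.4091.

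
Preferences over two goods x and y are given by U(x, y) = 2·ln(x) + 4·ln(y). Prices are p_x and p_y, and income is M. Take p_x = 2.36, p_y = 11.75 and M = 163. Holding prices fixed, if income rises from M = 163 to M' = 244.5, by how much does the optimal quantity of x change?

Demand: x*(p_x,p_y,M) = 1/3·M/p_x and y* = 2/3·M/p_y.
At p_x=2.36, p_y=11.75, M=163: x* = 1/3·163/2.36 = 23.0226.
At M' = 244.5: x* = 34.5339. Change: 34.5339 − 23.0226 = 11.5113.

Δx* = 11.5113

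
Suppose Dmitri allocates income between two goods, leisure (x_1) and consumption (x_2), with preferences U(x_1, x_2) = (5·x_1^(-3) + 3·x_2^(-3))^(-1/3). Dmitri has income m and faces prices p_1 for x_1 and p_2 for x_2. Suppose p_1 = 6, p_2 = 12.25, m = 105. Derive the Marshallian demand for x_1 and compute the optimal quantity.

x_1* = 6.991

MU_x_1 ∝ 5·x_1^(-4), MU_x_2 ∝ 3·x_2^(-4), so MRS = (5/3)·(x_2/x_1)^(4) = p_1/p_2.
Hence x_2/x_1 = ((3/5)·p_1/p_2)^(1/(4)), i.e. raised to the 0.25 power.
With the ratio pinned down, the budget gives x_1* = m/(p_1 + p_2·(x_2/x_1)) and x_2* = (x_2/x_1)·x_1*.
Numerically x_2/x_1 = 0.736278, so x_1* = 105/(6 + 12.25·0.736278) = 6.991.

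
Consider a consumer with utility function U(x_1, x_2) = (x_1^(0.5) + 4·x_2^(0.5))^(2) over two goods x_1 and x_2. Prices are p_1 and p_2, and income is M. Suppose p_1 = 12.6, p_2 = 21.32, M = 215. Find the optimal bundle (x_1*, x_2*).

MRS = MU_x_1/MU_x_2 = (1/4)·(x_2/x_1)^(0.5). Set equal to p_1/p_2.
Solve for the ratio: x_2/x_1 = [4·p_1/p_2]^(2).
Substitute x_2 = (x_2/x_1)·x_1 into the budget: x_1* = M/(p_1 + p_2·(x_2/x_1)).
Numerically x_2/x_1 = 5.58839, so x_1* = 215/(12.6 + 21.32·5.58839) = 1.6319 and x_2* = 5.58839·1.6319 = 9.12.

x_1* = 1.6319, x_2* = 9.12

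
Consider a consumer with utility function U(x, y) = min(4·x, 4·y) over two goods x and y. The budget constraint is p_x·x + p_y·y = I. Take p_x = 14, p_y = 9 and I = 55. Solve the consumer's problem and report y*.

y* = 2.3913

With perfect complements, no substitution: consume in ratio x:y = 4:4.
Budget: p_x·x + p_y·x = I, so (4·p_x + 4·p_y)·x = 4·I.
Demand: x*(p_x,p_y,I) = 4·I/(4·p_x + 4·p_y), y* = 4·I/(4·p_x + 4·p_y).
Here 4·14 + 4·9 = 92, giving y* = 2.3913.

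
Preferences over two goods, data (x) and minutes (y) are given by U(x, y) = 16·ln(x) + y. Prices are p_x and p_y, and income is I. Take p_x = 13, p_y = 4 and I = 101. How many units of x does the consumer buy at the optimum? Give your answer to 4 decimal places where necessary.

So x*(p_x,p_y) = 16·p_y/p_x, independent of income; and y* = (I − 16·p_y)/p_y.
At the given prices: x* = 16·4/13 = 4.9231.

x* = 4.9231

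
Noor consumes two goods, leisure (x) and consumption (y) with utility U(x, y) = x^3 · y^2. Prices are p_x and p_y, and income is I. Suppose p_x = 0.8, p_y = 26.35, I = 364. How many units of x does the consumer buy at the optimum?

The MRS is (3/2)·y/x. Set MRS = p_x/p_y.
Rearranging, p_y·y = (2/3)·p_x·x. Substituting into the budget gives p_x·x·(1 + (2/3)) = I.
Demand: x*(p_x,p_y,I) = 0.6·I/p_x and y* = 0.4·I/p_y.
At p_x=0.8, p_y=26.35, I=364: x* = 0.6·364/0.8 = 273.

x* = 273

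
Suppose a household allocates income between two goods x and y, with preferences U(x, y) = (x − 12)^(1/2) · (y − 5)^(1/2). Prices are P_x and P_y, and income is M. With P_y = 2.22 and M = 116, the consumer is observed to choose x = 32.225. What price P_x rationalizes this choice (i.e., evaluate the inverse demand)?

This is Cobb-Douglas in (x−12, y−5): tangency gives 0.5·P_y·(y−5) = 0.5·P_x·(x−12).
Substituting into the budget: x* = 12 + 0.5·(M − 12·P_x − 5·P_y)/P_x, and y* = 5 + 0.5·(…)/P_y.
Set x* = 32.225 in the demand function and solve for P_x: P_x = 2.

P_x = 2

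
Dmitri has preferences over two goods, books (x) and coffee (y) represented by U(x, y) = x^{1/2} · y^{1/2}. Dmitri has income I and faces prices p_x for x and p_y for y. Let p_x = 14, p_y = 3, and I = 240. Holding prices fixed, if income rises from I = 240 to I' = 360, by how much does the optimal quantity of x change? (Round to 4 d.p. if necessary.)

The MRS is y/x. Set MRS = p_x/p_y.
So 0.5·p_y·y = 0.5·p_x·x; combined with the budget, a share 0.5 of income goes to x.
Demand: x*(p_x,p_y,I) = 0.5·I/p_x and y* = 0.5·I/p_y.
At p_x=14, p_y=3, I=240: x* = 0.5·240/14 = 8.5714.
At I' = 360: x* = 12.8571. Change: 12.8571 − 8.5714 = 4.2857.

Δx* = 4.2857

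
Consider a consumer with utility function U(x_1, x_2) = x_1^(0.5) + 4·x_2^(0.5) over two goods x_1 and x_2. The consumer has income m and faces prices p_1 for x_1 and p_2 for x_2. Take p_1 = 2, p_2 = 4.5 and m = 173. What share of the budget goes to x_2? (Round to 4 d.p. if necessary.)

MU_x_1 ∝ x_1^(-0.5), MU_x_2 ∝ 4·x_2^(-0.5), so MRS = (1/4)·(x_2/x_1)^(0.5) = p_1/p_2.
Hence x_2/x_1 = (4·p_1/p_2)^(1/(0.5)), i.e. raised to the 2 power.
With the ratio pinned down, the budget gives x_1* = m/(p_1 + p_2·(x_2/x_1)) and x_2* = (x_2/x_1)·x_1*.
Numerically x_2/x_1 = 3.160494, so x_1* = 173/(2 + 4.5·3.160494) = 10.6644 and x_2* = 3.160494·10.6644 = 33.7047.
Expenditure on x_2: 4.5·33.7047 = 151.6712; share = 0.8767.

share on x_2 = 0.8767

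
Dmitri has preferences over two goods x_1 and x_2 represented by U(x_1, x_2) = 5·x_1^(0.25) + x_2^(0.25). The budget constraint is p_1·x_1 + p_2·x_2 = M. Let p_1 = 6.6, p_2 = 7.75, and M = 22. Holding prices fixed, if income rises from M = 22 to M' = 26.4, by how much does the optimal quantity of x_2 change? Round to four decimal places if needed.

From the CES first-order condition, 5·(x_2/x_1)^(0.75) = p_1/p_2.
Hence x_2/x_1 = ((1/5)·p_1/p_2)^(1/(0.75)), i.e. raised to the 4/3 power.
Substitute x_2 = (x_2/x_1)·x_1 into the budget: x_1* = M/(p_1 + p_2·(x_2/x_1)).
Numerically x_2/x_1 = 0.094413, so x_1* = 22/(6.6 + 7.75·0.094413) = 3.0007 and x_2* = 0.094413·3.0007 = 0.2833.
At M' = 26.4: x_2* = 0.34. Change: 0.34 − 0.2833 = 0.0567.

Δx_2* = 0.0567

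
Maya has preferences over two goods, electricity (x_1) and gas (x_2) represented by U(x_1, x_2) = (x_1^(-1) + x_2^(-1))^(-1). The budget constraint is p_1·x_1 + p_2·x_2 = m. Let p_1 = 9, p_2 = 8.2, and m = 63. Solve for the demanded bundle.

MRS = MU_x_1/MU_x_2 = (x_2/x_1)^(2). Set equal to p_1/p_2.
Hence x_2/x_1 = (p_1/p_2)^(1/(2)), i.e. raised to the 0.5 power.
Substitute x_2 = (x_2/x_1)·x_1 into the budget: x_1* = m/(p_1 + p_2·(x_2/x_1)).
Numerically x_2/x_1 = 1.047645, so x_1* = 63/(9 + 8.2·1.047645) = 3.5814 and x_2* = 1.047645·3.5814 = 3.7521.

x_1* = 3.5814, x_2* = 3.7521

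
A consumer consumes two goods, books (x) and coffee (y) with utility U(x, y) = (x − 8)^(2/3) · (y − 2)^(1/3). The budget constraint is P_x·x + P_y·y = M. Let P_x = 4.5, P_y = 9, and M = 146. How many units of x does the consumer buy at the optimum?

After buying the subsistence bundle (8, 2), a share 2/3 of the remaining income goes to x: x* = 8 + 2/3·(M − 8P_x − 2P_y)/P_x.
Discretionary income = 146 − 8·4.5 − 2·9 = 92; x* = 8 + 2/3·92/4.5 = 21.6296.

x* = 21.6296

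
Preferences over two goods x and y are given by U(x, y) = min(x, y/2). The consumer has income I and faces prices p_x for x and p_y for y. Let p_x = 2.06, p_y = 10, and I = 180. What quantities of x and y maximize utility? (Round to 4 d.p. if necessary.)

Leontief preferences: the optimum is at the kink where x/1 = y/2, i.e. y = 2·x.
Budget: p_x·x + p_y·2·x = I, so (p_x + 2·p_y)·x = I.
Demand: x*(p_x,p_y,I) = I/(p_x + 2·p_y), y* = 2·I/(p_x + 2·p_y).
Here 2.06 + 2·10 = 22.06, giving x* = 8.1596 and y* = 16.3191.

x* = 8.1596, y* = 16.3191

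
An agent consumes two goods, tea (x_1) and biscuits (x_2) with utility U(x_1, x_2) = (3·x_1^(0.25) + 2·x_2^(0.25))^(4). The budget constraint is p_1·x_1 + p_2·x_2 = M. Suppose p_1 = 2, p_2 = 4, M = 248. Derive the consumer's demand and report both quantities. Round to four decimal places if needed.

x_1* = 84.8014, x_2* = 19.5993

MU_x_1 ∝ 3·x_1^(-0.75), MU_x_2 ∝ 2·x_2^(-0.75), so MRS = (3/2)·(x_2/x_1)^(0.75) = p_1/p_2.
Solve for the ratio: x_2/x_1 = [(2/3)·p_1/p_2]^(4/3).
Substitute x_2 = (x_2/x_1)·x_1 into the budget: x_1* = M/(p_1 + p_2·(x_2/x_1)).
Numerically x_2/x_1 = 0.23112, so x_1* = 248/(2 + 4·0.23112) = 84.8014 and x_2* = 0.23112·84.8014 = 19.5993.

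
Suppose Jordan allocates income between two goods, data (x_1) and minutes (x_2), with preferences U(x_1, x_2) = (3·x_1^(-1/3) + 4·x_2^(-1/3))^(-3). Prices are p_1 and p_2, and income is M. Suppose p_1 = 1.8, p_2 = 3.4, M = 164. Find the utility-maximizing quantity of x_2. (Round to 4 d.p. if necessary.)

x_2* = 28.5846

MRS = MU_x_1/MU_x_2 = (3/4)·(x_2/x_1)^(4/3). Set equal to p_1/p_2.
Solve for the ratio: x_2/x_1 = [(4/3)·p_1/p_2]^(0.75).
With the ratio pinned down, the budget gives x_1* = M/(p_1 + p_2·(x_2/x_1)) and x_2* = (x_2/x_1)·x_1*.
Numerically x_2/x_1 = 0.770104, so x_1* = 164/(1.8 + 3.4·0.770104) = 37.1179 and x_2* = 0.770104·37.1179 = 28.5846.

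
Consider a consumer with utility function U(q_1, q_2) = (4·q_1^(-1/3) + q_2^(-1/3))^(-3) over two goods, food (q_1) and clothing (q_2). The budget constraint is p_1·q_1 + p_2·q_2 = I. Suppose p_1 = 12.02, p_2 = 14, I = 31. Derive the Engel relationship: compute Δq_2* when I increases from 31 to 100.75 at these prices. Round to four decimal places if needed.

Δq_2* = 1.3383

MRS = MU_q_1/MU_q_2 = 4·(q_2/q_1)^(4/3). Set equal to p_1/p_2.
Solve for the ratio: q_2/q_1 = [(1/4)·p_1/p_2]^(0.75).
Substitute q_2 = (q_2/q_1)·q_1 into the budget: q_1* = I/(p_1 + p_2·(q_2/q_1)).
Numerically q_2/q_1 = 0.315346, so q_1* = 31/(12.02 + 14·0.315346) = 1.8862 and q_2* = 0.315346·1.8862 = 0.5948.
At I' = 100.75: q_2* = 1.9332. Change: 1.9332 − 0.5948 = 1.3383.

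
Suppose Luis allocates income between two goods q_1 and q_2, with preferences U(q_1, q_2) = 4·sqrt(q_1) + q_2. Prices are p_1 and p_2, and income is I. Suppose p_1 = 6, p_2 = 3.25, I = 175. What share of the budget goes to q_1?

Utility is quasi-linear in q_2; the FOC for q_1 is 2/√q_1 = p_1/p_2.
Solve: √q_1 = 2·p_2/p_1, so q_1*(p_1,p_2) = (2·p_2/p_1)², and q_2* = (I − p_1·q_1*)/p_2.
Plugging in: q_1* = (2·3.25/6)² = 1.1736, q_2* = 51.6795.
Expenditure on q_1: 6·1.1736 = 7.0417; share = 0.0402.

share on q_1 = 0.0402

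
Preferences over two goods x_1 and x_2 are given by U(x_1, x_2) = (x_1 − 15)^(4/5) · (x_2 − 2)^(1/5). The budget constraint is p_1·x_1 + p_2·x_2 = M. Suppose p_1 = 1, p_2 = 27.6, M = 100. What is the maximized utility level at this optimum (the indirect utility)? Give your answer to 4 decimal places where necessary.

V = 9.3049

Let x_1' = x_1−15, x_2' = x_2−2. MRS = 4·x_2'/x_1' = p_1/p_2.
Substituting into the budget: x_1* = 15 + 0.8·(M − 15·p_1 − 2·p_2)/p_1, and x_2* = 2 + 0.2·(…)/p_2.
Discretionary income = 100 − 15·1 − 2·27.6 = 29.8; x_1* = 15 + 0.8·29.8/1 = 38.84; x_2* = 2 + 0.2·29.8/27.6 = 2.2159.
Utility at the optimum: U(38.84, 2.2159) = 9.3049.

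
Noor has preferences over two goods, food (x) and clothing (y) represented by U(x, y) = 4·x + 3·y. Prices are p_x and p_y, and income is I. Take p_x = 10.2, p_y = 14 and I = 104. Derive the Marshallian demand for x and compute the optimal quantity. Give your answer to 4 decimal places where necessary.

x* = 10.1961

Perfect substitutes: compare marginal utility per dollar. 4/p_x vs 3/p_y → 0.3922 vs 0.2143.
x gives more utility per dollar, so spend all income on x: x* = I/p_x, y* = 0.
Numerically: x* = 10.1961, y* = 0.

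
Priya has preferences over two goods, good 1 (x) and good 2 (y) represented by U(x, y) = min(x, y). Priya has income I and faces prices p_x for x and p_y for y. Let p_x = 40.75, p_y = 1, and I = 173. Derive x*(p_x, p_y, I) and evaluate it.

Demand: x*(p_x,p_y,I) = I/(p_x + p_y), y* = I/(p_x + p_y).
Here 40.75 + 1 = 41.75, giving x* = 4.1437.

x* = 4.1437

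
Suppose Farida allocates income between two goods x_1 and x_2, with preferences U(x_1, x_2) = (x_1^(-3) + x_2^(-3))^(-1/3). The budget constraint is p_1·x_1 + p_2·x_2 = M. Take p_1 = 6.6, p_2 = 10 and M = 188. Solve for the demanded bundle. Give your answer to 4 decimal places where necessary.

MU_x_1 ∝ x_1^(-4), MU_x_2 ∝ x_2^(-4), so MRS = (x_2/x_1)^(4) = p_1/p_2.
Solve for the ratio: x_2/x_1 = [p_1/p_2]^(0.25).
Substitute x_2 = (x_2/x_1)·x_1 into the budget: x_1* = M/(p_1 + p_2·(x_2/x_1)).
Numerically x_2/x_1 = 0.901334, so x_1* = 188/(6.6 + 10·0.901334) = 12.041 and x_2* = 0.901334·12.041 = 10.853.

x_1* = 12.041, x_2* = 10.853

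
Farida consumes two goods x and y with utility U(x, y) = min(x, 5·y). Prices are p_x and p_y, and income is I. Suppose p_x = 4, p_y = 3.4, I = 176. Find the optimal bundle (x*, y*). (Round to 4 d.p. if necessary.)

x* = 37.6068, y* = 7.5214

Here 5·4 + 3.4 = 23.4, giving x* = 37.6068 and y* = 7.5214.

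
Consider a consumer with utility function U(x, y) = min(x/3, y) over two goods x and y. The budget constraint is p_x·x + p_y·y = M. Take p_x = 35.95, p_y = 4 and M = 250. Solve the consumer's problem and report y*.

Demand: x*(p_x,p_y,M) = 3·M/(3·p_x + p_y), y* = M/(3·p_x + p_y).
Here 3·35.95 + 4 = 111.85, giving y* = 2.2351.

y* = 2.2351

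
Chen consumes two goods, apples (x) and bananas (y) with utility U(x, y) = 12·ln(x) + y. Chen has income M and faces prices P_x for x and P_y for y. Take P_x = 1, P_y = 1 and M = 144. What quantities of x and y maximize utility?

x* = 12, y* = 132

Set MRS = P_x/P_y: (12/x)/1 = P_x/P_y.
So x*(P_x,P_y) = 12·P_y/P_x, independent of income; and y* = (M − 12·P_y)/P_y.
At the given prices: x* = 12·1/1 = 12, and y* = 132.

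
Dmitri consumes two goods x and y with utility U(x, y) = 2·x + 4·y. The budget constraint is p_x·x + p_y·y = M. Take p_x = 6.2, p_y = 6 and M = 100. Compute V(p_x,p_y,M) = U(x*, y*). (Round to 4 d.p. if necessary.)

Linear utility — the consumer picks whichever good has higher MU/price: 2/6.2 = 0.3226 vs 4/6 = 0.6667.
y gives more utility per dollar, so spend all income on y: y* = M/p_y, x* = 0.
Numerically: x* = 0, y* = 16.6667.
Utility at the optimum: U(0, 16.6667) = 66.6667.

V = 66.6667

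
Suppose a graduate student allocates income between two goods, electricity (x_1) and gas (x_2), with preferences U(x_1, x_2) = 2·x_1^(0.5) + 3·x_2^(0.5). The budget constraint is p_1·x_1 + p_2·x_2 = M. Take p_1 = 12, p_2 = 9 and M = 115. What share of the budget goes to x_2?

MRS = MU_x_1/MU_x_2 = (2/3)·(x_2/x_1)^(0.5). Set equal to p_1/p_2.
Hence x_2/x_1 = ((3/2)·p_1/p_2)^(1/(0.5)), i.e. raised to the 2 power.
With the ratio pinned down, the budget gives x_1* = M/(p_1 + p_2·(x_2/x_1)) and x_2* = (x_2/x_1)·x_1*.
Numerically x_2/x_1 = 4, so x_1* = 115/(12 + 9·4) = 2.3958 and x_2* = 4·2.3958 = 9.5833.
Expenditure on x_2: 9·9.5833 = 86.25; share = 0.75.

share on x_2 = 0.75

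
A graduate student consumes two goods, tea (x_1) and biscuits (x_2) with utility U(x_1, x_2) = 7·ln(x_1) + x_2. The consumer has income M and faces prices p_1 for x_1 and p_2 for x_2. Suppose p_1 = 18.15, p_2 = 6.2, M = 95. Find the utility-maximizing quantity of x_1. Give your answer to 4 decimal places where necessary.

MU_x_1 = 7/x_1, MU_x_2 = 1. Tangency: 7/x_1 = p_1/p_2.
So x_1*(p_1,p_2) = 7·p_2/p_1, independent of income; and x_2* = (M − 7·p_2)/p_2.
At the given prices: x_1* = 7·6.2/18.15 = 2.3912.

x_1* = 2.3912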